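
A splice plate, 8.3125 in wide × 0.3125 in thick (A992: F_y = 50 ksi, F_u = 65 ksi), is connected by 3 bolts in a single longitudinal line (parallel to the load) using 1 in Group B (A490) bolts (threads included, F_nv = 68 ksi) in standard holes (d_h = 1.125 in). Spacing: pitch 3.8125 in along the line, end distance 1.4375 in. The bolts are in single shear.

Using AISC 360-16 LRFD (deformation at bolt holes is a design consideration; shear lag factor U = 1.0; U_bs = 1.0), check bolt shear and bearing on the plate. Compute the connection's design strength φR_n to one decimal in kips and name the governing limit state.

Bolt shear: A_b = π(1)²/4 = 0.7854 in². φR_n = 0.75 × 68 × 0.7854 × 3 × 1 = 120.2 kips.
Bearing (0.3125 in plate, F_u = 65 ksi): end bolts L_c = 1.4375 − 1.125/2 = 0.875, R_n = min(1.2×0.875×0.3125×65, 2.4×1×0.3125×65) = 21.328 kips/bolt; interior L_c = 3.8125 − 1.125 = 2.6875, R_n = 48.75 kips/bolt. φR_n = 0.75 × (1×21.328 + 2×48.75) = 89.1 kips.
Governing: min(120.2, 89.1) = 89.1 kips → bearing.

89.1 kips (bearing governs)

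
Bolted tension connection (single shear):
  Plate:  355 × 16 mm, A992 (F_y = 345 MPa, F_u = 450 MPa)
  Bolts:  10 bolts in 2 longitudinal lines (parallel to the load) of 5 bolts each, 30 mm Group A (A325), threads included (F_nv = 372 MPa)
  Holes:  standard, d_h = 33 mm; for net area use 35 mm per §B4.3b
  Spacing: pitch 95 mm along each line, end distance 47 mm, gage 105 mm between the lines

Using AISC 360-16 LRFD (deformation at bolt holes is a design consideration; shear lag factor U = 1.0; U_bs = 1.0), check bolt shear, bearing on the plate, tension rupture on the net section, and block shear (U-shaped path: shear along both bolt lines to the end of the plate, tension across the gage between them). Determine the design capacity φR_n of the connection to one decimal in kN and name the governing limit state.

Bolt shear: A_b = π(30)²/4 = 706.86 mm². φR_n = 0.75 × 372 × 706.86 × 10 × 1 = 1972.1 kN.
Bearing (16 mm plate, F_u = 450 MPa): end bolts L_c = 47 − 33/2 = 30.5, R_n = min(1.2×30.5×16×450, 2.4×30×16×450) = 263.52 kN/bolt; interior L_c = 95 − 33 = 62, R_n = 518.4 kN/bolt. φR_n = 0.75 × (2×263.52 + 8×518.4) = 3505.7 kN.
Tension rupture (net): A_n = (355 − 2×35)×16 = 4560 mm² (U = 1.0, A_e = A_n). φR_n = 0.75 × 450 × 4560 = 1539.0 kN.
Block shear: shear path 2×[47+4×95] = 2×427 mm, A_gv = 13664, A_nv = 2×(427 − 4.5×35)×16 = 8624 mm²; tension across gage: (105 − 1×35)×16 = 1120 mm². R_n = min(0.6×450×8624, 0.6×345×13664) + 1.0×450×1120 = min(2328.5, 2828.4) + 504 = 2832.5 kN. φR_n = 0.75 × 2832.5 = 2124.4 kN.
Governing: min(1972.1, 3505.7, 1539.0, 2124.4) = 1539.0 kN → net-section rupture.

1539.0 kN (net-section rupture governs)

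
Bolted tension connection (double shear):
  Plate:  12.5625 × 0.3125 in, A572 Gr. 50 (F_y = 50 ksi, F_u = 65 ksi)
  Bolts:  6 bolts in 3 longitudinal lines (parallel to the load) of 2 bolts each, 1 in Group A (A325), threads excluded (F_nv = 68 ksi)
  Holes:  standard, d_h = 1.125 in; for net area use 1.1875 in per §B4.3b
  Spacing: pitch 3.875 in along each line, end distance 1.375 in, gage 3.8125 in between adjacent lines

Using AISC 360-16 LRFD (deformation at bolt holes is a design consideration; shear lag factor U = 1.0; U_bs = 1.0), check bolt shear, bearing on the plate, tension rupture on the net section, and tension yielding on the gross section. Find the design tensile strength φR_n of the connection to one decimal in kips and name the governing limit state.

137.1 kips (net-section rupture governs)

Bolt shear: A_b = π(1)²/4 = 0.7854 in². φR_n = 0.75 × 68 × 0.7854 × 6 × 2 = 480.7 kips.
Bearing (0.3125 in plate, F_u = 65 ksi): end bolts L_c = 1.375 − 1.125/2 = 0.8125, R_n = min(1.2×0.8125×0.3125×65, 2.4×1×0.3125×65) = 19.805 kips/bolt; interior L_c = 3.875 − 1.125 = 2.75, R_n = 48.75 kips/bolt. φR_n = 0.75 × (3×19.805 + 3×48.75) = 154.2 kips.
Tension rupture (net): A_n = (12.5625 − 3×1.1875)×0.3125 = 2.8125 in² (U = 1.0, A_e = A_n). φR_n = 0.75 × 65 × 2.8125 = 137.1 kips.
Tension yield (gross): A_g = 12.5625×0.3125 = 3.9258 in². φR_n = 0.90 × 50 × 3.9258 = 176.7 kips.
Governing: min(480.7, 154.2, 137.1, 176.7) = 137.1 kips → net-section rupture.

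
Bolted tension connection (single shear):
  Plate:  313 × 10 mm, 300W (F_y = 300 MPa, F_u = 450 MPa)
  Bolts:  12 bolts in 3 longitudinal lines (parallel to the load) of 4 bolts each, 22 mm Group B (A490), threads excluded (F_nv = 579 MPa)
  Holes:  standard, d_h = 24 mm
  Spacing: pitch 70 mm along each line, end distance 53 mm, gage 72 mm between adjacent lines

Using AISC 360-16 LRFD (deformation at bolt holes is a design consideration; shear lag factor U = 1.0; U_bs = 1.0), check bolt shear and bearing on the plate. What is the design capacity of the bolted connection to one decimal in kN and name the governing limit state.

1980.9 kN (bolt shear governs)

Bolt shear: A_b = π(22)²/4 = 380.13 mm². φR_n = 0.75 × 579 × 380.13 × 12 × 1 = 1980.9 kN.
Bearing (10 mm plate, F_u = 450 MPa): end bolts L_c = 53 − 24/2 = 41, R_n = min(1.2×41×10×450, 2.4×22×10×450) = 221.4 kN/bolt; interior L_c = 70 − 24 = 46, R_n = 237.6 kN/bolt. φR_n = 0.75 × (3×221.4 + 9×237.6) = 2102.0 kN.
Governing: min(1980.9, 2102.0) = 1980.9 kN → bolt shear.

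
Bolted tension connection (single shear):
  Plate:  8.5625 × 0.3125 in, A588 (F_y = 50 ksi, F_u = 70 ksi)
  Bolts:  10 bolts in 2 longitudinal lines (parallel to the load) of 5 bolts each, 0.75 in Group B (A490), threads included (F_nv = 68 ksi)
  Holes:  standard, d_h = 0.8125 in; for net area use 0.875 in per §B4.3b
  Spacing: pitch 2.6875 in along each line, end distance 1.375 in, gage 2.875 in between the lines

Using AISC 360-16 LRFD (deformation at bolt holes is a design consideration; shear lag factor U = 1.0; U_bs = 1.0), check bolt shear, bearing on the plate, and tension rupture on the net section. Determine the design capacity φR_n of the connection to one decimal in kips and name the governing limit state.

Bolt shear: A_b = π(0.75)²/4 = 0.44179 in². φR_n = 0.75 × 68 × 0.44179 × 10 × 1 = 225.3 kips.
Bearing (0.3125 in plate, F_u = 70 ksi): end bolts L_c = 1.375 − 0.8125/2 = 0.96875, R_n = min(1.2×0.96875×0.3125×70, 2.4×0.75×0.3125×70) = 25.43 kips/bolt; interior L_c = 2.6875 − 0.8125 = 1.875, R_n = 39.375 kips/bolt. φR_n = 0.75 × (2×25.43 + 8×39.375) = 274.4 kips.
Tension rupture (net): A_n = (8.5625 − 2×0.875)×0.3125 = 2.1289 in² (U = 1.0, A_e = A_n). φR_n = 0.75 × 70 × 2.1289 = 111.8 kips.
Governing: min(225.3, 274.4, 111.8) = 111.8 kips → net-section rupture.

111.8 kips (net-section rupture governs)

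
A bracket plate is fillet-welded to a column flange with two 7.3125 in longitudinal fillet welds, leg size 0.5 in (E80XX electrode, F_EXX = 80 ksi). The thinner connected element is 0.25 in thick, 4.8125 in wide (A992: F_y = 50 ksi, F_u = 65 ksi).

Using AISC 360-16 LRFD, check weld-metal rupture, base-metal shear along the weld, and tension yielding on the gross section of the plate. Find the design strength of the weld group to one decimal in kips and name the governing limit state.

54.1 kips (gross-section yield governs)

Weld metal: throat = 0.707×0.5 = 0.3535 in, L = 2×7.3125 = 14.625 in. φR_n = 0.75 × 0.6 × 80 × 0.3535 × 14.625 = 186.1 kips.
Base metal shear (0.25 in plate): yield φR_n = 1.0×0.6×50×0.25×14.625 = 109.7 kips; rupture φR_n = 0.75×0.6×65×0.25×14.625 = 106.9 kips; take 106.9 kips (rupture).
Tension yield (gross): A_g = 4.8125×0.25 = 1.2031 in². φR_n = 0.90 × 50 × 1.2031 = 54.1 kips.
Governing: min(186.1, 106.9, 54.1) = 54.1 kips → gross-section yield.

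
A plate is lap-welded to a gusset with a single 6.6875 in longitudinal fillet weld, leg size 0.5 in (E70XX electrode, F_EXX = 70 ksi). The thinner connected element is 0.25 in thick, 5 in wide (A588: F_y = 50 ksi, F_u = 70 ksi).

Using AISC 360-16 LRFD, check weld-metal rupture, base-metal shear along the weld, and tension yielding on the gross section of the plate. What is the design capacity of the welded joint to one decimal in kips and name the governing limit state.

50.2 kips (base-metal shear governs)

Weld metal: throat = 0.707×0.5 = 0.3535 in, L = 6.6875 in. φR_n = 0.75 × 0.6 × 70 × 0.3535 × 6.6875 = 74.5 kips.
Base metal shear (0.25 in plate): yield φR_n = 1.0×0.6×50×0.25×6.6875 = 50.2 kips; rupture φR_n = 0.75×0.6×70×0.25×6.6875 = 52.7 kips; take 50.2 kips (yield).
Tension yield (gross): A_g = 5×0.25 = 1.25 in². φR_n = 0.90 × 50 × 1.25 = 56.3 kips.
Governing: min(74.5, 50.2, 56.3) = 50.2 kips → base-metal shear.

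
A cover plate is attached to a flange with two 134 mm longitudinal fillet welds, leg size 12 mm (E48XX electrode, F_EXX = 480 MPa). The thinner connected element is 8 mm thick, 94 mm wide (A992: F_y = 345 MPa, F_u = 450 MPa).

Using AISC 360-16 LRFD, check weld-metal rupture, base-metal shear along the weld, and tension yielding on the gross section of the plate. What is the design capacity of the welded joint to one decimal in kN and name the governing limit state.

Weld metal: throat = 0.707×12 = 8.484 mm, L = 2×134 = 268 mm. φR_n = 0.75 × 0.6 × 480 × 8.484 × 268 = 491.1 kN.
Base metal shear (8 mm plate): yield φR_n = 1.0×0.6×345×8×268 = 443.8 kN; rupture φR_n = 0.75×0.6×450×8×268 = 434.2 kN; take 434.2 kN (rupture).
Tension yield (gross): A_g = 94×8 = 752 mm². φR_n = 0.90 × 345 × 752 = 233.5 kN.
Governing: min(491.1, 434.2, 233.5) = 233.5 kN → gross-section yield.

233.5 kN (gross-section yield governs)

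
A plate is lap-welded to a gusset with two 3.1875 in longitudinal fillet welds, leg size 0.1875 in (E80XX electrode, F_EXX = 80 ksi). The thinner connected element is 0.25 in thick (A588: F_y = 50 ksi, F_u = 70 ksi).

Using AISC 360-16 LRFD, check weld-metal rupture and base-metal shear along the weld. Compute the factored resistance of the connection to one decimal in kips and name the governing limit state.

Weld metal: throat = 0.707×0.1875 = 0.13256 in, L = 2×3.1875 = 6.375 in. φR_n = 0.75 × 0.6 × 80 × 0.13256 × 6.375 = 30.4 kips.
Base metal shear (0.25 in plate): yield φR_n = 1.0×0.6×50×0.25×6.375 = 47.8 kips; rupture φR_n = 0.75×0.6×70×0.25×6.375 = 50.2 kips; take 47.8 kips (yield).
Governing: min(30.4, 47.8) = 30.4 kips → weld metal.

30.4 kips (weld metal governs)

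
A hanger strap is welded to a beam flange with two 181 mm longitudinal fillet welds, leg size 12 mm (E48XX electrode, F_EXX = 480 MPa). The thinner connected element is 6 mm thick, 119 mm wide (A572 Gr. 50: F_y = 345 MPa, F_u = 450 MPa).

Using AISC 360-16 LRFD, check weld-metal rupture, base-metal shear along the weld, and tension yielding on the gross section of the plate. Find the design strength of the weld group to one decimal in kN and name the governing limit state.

Weld metal: throat = 0.707×12 = 8.484 mm, L = 2×181 = 362 mm. φR_n = 0.75 × 0.6 × 480 × 8.484 × 362 = 663.4 kN.
Base metal shear (6 mm plate): yield φR_n = 1.0×0.6×345×6×362 = 449.6 kN; rupture φR_n = 0.75×0.6×450×6×362 = 439.8 kN; take 439.8 kN (rupture).
Tension yield (gross): A_g = 119×6 = 714 mm². φR_n = 0.90 × 345 × 714 = 221.7 kN.
Governing: min(663.4, 439.8, 221.7) = 221.7 kN → gross-section yield.

221.7 kN (gross-section yield governs)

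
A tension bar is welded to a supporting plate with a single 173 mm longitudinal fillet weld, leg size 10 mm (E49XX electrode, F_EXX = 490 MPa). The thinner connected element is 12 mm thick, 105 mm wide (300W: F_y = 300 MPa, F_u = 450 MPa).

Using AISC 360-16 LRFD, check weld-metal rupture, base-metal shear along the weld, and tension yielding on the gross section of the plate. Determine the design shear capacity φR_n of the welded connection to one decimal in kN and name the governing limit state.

269.7 kN (weld metal governs)

Weld metal: throat = 0.707×10 = 7.07 mm, L = 173 mm. φR_n = 0.75 × 0.6 × 490 × 7.07 × 173 = 269.7 kN.
Base metal shear (12 mm plate): yield φR_n = 1.0×0.6×300×12×173 = 373.7 kN; rupture φR_n = 0.75×0.6×450×12×173 = 420.4 kN; take 373.7 kN (yield).
Tension yield (gross): A_g = 105×12 = 1260 mm². φR_n = 0.90 × 300 × 1260 = 340.2 kN.
Governing: min(269.7, 373.7, 340.2) = 269.7 kN → weld metal.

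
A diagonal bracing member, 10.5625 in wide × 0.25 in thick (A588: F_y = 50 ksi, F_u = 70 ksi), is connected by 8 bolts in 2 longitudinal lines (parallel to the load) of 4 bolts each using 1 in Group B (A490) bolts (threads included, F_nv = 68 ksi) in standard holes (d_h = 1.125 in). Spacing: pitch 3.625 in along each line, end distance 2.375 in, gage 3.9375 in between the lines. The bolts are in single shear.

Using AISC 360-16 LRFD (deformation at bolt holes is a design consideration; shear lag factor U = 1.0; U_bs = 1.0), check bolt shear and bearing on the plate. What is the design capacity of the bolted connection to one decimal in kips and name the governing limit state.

Bolt shear: A_b = π(1)²/4 = 0.7854 in². φR_n = 0.75 × 68 × 0.7854 × 8 × 1 = 320.4 kips.
Bearing (0.25 in plate, F_u = 70 ksi): end bolts L_c = 2.375 − 1.125/2 = 1.8125, R_n = min(1.2×1.8125×0.25×70, 2.4×1×0.25×70) = 38.063 kips/bolt; interior L_c = 3.625 − 1.125 = 2.5, R_n = 42 kips/bolt. φR_n = 0.75 × (2×38.063 + 6×42) = 246.1 kips.
Governing: min(320.4, 246.1) = 246.1 kips → bearing.

246.1 kips (bearing governs)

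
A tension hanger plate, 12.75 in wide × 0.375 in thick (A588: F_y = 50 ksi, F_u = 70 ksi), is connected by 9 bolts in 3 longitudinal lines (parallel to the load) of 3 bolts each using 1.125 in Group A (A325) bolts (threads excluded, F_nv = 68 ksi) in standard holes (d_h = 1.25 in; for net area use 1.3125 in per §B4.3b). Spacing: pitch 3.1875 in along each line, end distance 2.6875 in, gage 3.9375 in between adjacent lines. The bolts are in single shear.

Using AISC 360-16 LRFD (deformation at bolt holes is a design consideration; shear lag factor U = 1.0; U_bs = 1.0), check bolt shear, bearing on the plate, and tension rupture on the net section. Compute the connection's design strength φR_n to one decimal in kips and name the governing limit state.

173.5 kips (net-section rupture governs)

Bolt shear: A_b = π(1.125)²/4 = 0.99402 in². φR_n = 0.75 × 68 × 0.99402 × 9 × 1 = 456.3 kips.
Bearing (0.375 in plate, F_u = 70 ksi): end bolts L_c = 2.6875 − 1.25/2 = 2.0625, R_n = min(1.2×2.0625×0.375×70, 2.4×1.125×0.375×70) = 64.969 kips/bolt; interior L_c = 3.1875 − 1.25 = 1.9375, R_n = 61.031 kips/bolt. φR_n = 0.75 × (3×64.969 + 6×61.031) = 420.8 kips.
Tension rupture (net): A_n = (12.75 − 3×1.3125)×0.375 = 3.3047 in² (U = 1.0, A_e = A_n). φR_n = 0.75 × 70 × 3.3047 = 173.5 kips.
Governing: min(456.3, 420.8, 173.5) = 173.5 kips → net-section rupture.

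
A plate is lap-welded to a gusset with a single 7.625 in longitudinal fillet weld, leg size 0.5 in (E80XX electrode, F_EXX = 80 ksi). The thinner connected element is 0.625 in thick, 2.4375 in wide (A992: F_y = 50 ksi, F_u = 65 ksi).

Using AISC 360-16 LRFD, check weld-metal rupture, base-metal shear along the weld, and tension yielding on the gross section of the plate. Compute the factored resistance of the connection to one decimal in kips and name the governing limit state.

Weld metal: throat = 0.707×0.5 = 0.3535 in, L = 7.625 in. φR_n = 0.75 × 0.6 × 80 × 0.3535 × 7.625 = 97.0 kips.
Base metal shear (0.625 in plate): yield φR_n = 1.0×0.6×50×0.625×7.625 = 143.0 kips; rupture φR_n = 0.75×0.6×65×0.625×7.625 = 139.4 kips; take 139.4 kips (rupture).
Tension yield (gross): A_g = 2.4375×0.625 = 1.5234 in². φR_n = 0.90 × 50 × 1.5234 = 68.6 kips.
Governing: min(97.0, 139.4, 68.6) = 68.6 kips → gross-section yield.

68.6 kips (gross-section yield governs)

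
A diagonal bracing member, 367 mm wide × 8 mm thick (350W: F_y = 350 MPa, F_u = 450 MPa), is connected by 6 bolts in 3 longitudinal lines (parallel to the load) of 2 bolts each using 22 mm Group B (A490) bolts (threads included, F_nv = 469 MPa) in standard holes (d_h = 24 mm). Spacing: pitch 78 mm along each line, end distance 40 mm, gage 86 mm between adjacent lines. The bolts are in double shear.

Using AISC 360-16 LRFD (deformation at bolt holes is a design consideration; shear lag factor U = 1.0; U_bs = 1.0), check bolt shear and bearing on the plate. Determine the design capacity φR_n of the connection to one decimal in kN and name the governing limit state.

699.8 kN (bearing governs)

Bolt shear: A_b = π(22)²/4 = 380.13 mm². φR_n = 0.75 × 469 × 380.13 × 6 × 2 = 1604.5 kN.
Bearing (8 mm plate, F_u = 450 MPa): end bolts L_c = 40 − 24/2 = 28, R_n = min(1.2×28×8×450, 2.4×22×8×450) = 120.96 kN/bolt; interior L_c = 78 − 24 = 54, R_n = 190.08 kN/bolt. φR_n = 0.75 × (3×120.96 + 3×190.08) = 699.8 kN.
Governing: min(1604.5, 699.8) = 699.8 kN → bearing.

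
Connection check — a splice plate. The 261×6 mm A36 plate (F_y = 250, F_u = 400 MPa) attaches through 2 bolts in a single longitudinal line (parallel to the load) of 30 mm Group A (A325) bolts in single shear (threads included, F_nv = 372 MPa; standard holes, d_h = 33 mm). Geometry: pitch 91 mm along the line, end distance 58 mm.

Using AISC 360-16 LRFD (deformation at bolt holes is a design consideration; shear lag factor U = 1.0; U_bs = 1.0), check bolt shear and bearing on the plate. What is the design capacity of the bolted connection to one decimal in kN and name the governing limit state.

214.9 kN (bearing governs)

Bolt shear: A_b = π(30)²/4 = 706.86 mm². φR_n = 0.75 × 372 × 706.86 × 2 × 1 = 394.4 kN.
Bearing (6 mm plate, F_u = 400 MPa): end bolts L_c = 58 − 33/2 = 41.5, R_n = min(1.2×41.5×6×400, 2.4×30×6×400) = 119.52 kN/bolt; interior L_c = 91 − 33 = 58, R_n = 167.04 kN/bolt. φR_n = 0.75 × (1×119.52 + 1×167.04) = 214.9 kN.
Governing: min(394.4, 214.9) = 214.9 kN → bearing.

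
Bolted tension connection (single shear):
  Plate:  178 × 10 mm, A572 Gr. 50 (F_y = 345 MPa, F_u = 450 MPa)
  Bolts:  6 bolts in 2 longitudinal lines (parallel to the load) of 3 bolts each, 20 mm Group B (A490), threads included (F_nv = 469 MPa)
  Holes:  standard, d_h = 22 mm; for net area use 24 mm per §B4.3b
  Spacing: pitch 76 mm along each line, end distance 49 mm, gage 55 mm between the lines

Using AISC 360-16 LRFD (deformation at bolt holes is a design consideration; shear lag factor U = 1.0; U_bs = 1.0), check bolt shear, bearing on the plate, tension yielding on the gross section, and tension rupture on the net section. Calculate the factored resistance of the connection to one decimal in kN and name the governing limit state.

438.8 kN (net-section rupture governs)

Bolt shear: A_b = π(20)²/4 = 314.16 mm². φR_n = 0.75 × 469 × 314.16 × 6 × 1 = 663.0 kN.
Bearing (10 mm plate, F_u = 450 MPa): end bolts L_c = 49 − 22/2 = 38, R_n = min(1.2×38×10×450, 2.4×20×10×450) = 205.2 kN/bolt; interior L_c = 76 − 22 = 54, R_n = 216 kN/bolt. φR_n = 0.75 × (2×205.2 + 4×216) = 955.8 kN.
Tension yield (gross): A_g = 178×10 = 1780 mm². φR_n = 0.90 × 345 × 1780 = 552.7 kN.
Tension rupture (net): A_n = (178 − 2×24)×10 = 1300 mm² (U = 1.0, A_e = A_n). φR_n = 0.75 × 450 × 1300 = 438.8 kN.
Governing: min(663.0, 955.8, 552.7, 438.8) = 438.8 kN → net-section rupture.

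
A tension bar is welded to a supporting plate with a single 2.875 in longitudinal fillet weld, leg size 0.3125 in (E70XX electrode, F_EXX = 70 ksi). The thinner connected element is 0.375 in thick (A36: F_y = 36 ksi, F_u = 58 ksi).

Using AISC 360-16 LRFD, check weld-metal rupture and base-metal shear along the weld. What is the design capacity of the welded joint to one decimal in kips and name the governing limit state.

Weld metal: throat = 0.707×0.3125 = 0.22094 in, L = 2.875 in. φR_n = 0.75 × 0.6 × 70 × 0.22094 × 2.875 = 20.0 kips.
Base metal shear (0.375 in plate): yield φR_n = 1.0×0.6×36×0.375×2.875 = 23.3 kips; rupture φR_n = 0.75×0.6×58×0.375×2.875 = 28.1 kips; take 23.3 kips (yield).
Governing: min(20.0, 23.3) = 20.0 kips → weld metal.

20.0 kips (weld metal governs)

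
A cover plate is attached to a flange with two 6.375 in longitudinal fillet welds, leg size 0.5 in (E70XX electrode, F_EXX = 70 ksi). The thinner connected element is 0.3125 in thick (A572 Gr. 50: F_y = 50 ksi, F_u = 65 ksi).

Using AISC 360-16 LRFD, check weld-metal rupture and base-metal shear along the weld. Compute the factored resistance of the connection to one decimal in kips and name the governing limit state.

Weld metal: throat = 0.707×0.5 = 0.3535 in, L = 2×6.375 = 12.75 in. φR_n = 0.75 × 0.6 × 70 × 0.3535 × 12.75 = 142.0 kips.
Base metal shear (0.3125 in plate): yield φR_n = 1.0×0.6×50×0.3125×12.75 = 119.5 kips; rupture φR_n = 0.75×0.6×65×0.3125×12.75 = 116.5 kips; take 116.5 kips (rupture).
Governing: min(142.0, 116.5) = 116.5 kips → base-metal shear.

116.5 kips (base-metal shear governs)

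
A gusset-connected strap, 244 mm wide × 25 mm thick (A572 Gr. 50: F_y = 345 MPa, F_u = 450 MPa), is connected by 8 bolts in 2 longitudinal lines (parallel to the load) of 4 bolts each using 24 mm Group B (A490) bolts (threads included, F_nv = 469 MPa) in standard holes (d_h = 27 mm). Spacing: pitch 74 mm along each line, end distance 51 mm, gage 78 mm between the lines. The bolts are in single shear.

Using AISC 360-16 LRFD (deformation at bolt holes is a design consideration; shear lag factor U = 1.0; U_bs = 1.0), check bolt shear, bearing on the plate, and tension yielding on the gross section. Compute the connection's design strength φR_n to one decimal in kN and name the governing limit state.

Bolt shear: A_b = π(24)²/4 = 452.39 mm². φR_n = 0.75 × 469 × 452.39 × 8 × 1 = 1273.0 kN.
Bearing (25 mm plate, F_u = 450 MPa): end bolts L_c = 51 − 27/2 = 37.5, R_n = min(1.2×37.5×25×450, 2.4×24×25×450) = 506.25 kN/bolt; interior L_c = 74 − 27 = 47, R_n = 634.5 kN/bolt. φR_n = 0.75 × (2×506.25 + 6×634.5) = 3614.6 kN.
Tension yield (gross): A_g = 244×25 = 6100 mm². φR_n = 0.90 × 345 × 6100 = 1894.1 kN.
Governing: min(1273.0, 3614.6, 1894.1) = 1273.0 kN → bolt shear.

1273.0 kN (bolt shear governs)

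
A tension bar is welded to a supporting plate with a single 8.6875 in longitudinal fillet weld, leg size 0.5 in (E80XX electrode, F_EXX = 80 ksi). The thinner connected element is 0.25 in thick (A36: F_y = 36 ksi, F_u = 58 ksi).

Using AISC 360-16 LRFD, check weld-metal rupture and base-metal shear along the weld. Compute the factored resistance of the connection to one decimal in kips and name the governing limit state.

46.9 kips (base-metal shear governs)

Weld metal: throat = 0.707×0.5 = 0.3535 in, L = 8.6875 in. φR_n = 0.75 × 0.6 × 80 × 0.3535 × 8.6875 = 110.6 kips.
Base metal shear (0.25 in plate): yield φR_n = 1.0×0.6×36×0.25×8.6875 = 46.9 kips; rupture φR_n = 0.75×0.6×58×0.25×8.6875 = 56.7 kips; take 46.9 kips (yield).
Governing: min(110.6, 46.9) = 46.9 kips → base-metal shear.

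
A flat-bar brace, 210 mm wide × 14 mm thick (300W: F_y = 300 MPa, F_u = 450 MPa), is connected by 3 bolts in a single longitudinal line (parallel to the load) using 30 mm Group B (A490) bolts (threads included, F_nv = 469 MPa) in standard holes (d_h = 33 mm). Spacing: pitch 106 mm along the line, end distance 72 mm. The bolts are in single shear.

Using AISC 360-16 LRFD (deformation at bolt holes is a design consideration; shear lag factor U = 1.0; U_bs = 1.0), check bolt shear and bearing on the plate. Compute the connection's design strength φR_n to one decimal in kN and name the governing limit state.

Bolt shear: A_b = π(30)²/4 = 706.86 mm². φR_n = 0.75 × 469 × 706.86 × 3 × 1 = 745.9 kN.
Bearing (14 mm plate, F_u = 450 MPa): end bolts L_c = 72 − 33/2 = 55.5, R_n = min(1.2×55.5×14×450, 2.4×30×14×450) = 419.58 kN/bolt; interior L_c = 106 − 33 = 73, R_n = 453.6 kN/bolt. φR_n = 0.75 × (1×419.58 + 2×453.6) = 995.1 kN.
Governing: min(745.9, 995.1) = 745.9 kN → bolt shear.

745.9 kN (bolt shear governs)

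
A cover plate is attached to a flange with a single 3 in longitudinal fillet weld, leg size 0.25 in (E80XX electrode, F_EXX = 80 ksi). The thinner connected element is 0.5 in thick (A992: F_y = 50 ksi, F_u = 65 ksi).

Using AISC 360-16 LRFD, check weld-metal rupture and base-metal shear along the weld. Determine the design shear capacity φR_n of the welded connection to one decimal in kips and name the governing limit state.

Weld metal: throat = 0.707×0.25 = 0.17675 in, L = 3 in. φR_n = 0.75 × 0.6 × 80 × 0.17675 × 3 = 19.1 kips.
Base metal shear (0.5 in plate): yield φR_n = 1.0×0.6×50×0.5×3 = 45.0 kips; rupture φR_n = 0.75×0.6×65×0.5×3 = 43.9 kips; take 43.9 kips (rupture).
Governing: min(19.1, 43.9) = 19.1 kips → weld metal.

19.1 kips (weld metal governs)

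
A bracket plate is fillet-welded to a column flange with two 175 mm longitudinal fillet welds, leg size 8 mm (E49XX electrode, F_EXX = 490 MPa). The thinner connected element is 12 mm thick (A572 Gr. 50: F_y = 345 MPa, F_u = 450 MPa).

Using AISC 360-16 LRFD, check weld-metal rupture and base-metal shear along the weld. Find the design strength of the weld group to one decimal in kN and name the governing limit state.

436.5 kN (weld metal governs)

Weld metal: throat = 0.707×8 = 5.656 mm, L = 2×175 = 350 mm. φR_n = 0.75 × 0.6 × 490 × 5.656 × 350 = 436.5 kN.
Base metal shear (12 mm plate): yield φR_n = 1.0×0.6×345×12×350 = 869.4 kN; rupture φR_n = 0.75×0.6×450×12×350 = 850.5 kN; take 850.5 kN (rupture).
Governing: min(436.5, 850.5) = 436.5 kN → weld metal.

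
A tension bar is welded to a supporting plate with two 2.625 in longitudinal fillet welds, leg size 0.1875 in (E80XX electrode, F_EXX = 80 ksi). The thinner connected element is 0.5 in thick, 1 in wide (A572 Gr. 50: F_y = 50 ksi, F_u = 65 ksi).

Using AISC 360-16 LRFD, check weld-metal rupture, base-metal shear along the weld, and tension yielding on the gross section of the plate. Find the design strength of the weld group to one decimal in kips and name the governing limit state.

Weld metal: throat = 0.707×0.1875 = 0.13256 in, L = 2×2.625 = 5.25 in. φR_n = 0.75 × 0.6 × 80 × 0.13256 × 5.25 = 25.1 kips.
Base metal shear (0.5 in plate): yield φR_n = 1.0×0.6×50×0.5×5.25 = 78.8 kips; rupture φR_n = 0.75×0.6×65×0.5×5.25 = 76.8 kips; take 76.8 kips (rupture).
Tension yield (gross): A_g = 1×0.5 = 0.5 in². φR_n = 0.90 × 50 × 0.5 = 22.5 kips.
Governing: min(25.1, 76.8, 22.5) = 22.5 kips → gross-section yield.

22.5 kips (gross-section yield governs)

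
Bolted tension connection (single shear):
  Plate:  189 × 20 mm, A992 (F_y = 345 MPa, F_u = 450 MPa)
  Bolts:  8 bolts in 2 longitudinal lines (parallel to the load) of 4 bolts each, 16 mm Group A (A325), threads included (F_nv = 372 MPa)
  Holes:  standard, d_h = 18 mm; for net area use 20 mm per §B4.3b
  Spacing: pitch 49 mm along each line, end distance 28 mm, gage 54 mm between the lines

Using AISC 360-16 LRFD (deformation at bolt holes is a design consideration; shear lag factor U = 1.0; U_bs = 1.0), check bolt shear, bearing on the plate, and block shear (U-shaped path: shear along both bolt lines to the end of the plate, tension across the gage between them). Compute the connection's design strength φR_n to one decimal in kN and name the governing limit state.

448.8 kN (bolt shear governs)

Bolt shear: A_b = π(16)²/4 = 201.06 mm². φR_n = 0.75 × 372 × 201.06 × 8 × 1 = 448.8 kN.
Bearing (20 mm plate, F_u = 450 MPa): end bolts L_c = 28 − 18/2 = 19, R_n = min(1.2×19×20×450, 2.4×16×20×450) = 205.2 kN/bolt; interior L_c = 49 − 18 = 31, R_n = 334.8 kN/bolt. φR_n = 0.75 × (2×205.2 + 6×334.8) = 1814.4 kN.
Block shear: shear path 2×[28+3×49] = 2×175 mm, A_gv = 7000, A_nv = 2×(175 − 3.5×20)×20 = 4200 mm²; tension across gage: (54 − 1×20)×20 = 680 mm². R_n = min(0.6×450×4200, 0.6×345×7000) + 1.0×450×680 = min(1134, 1449) + 306 = 1440 kN. φR_n = 0.75 × 1440 = 1080.0 kN.
Governing: min(448.8, 1814.4, 1080.0) = 448.8 kN → bolt shear.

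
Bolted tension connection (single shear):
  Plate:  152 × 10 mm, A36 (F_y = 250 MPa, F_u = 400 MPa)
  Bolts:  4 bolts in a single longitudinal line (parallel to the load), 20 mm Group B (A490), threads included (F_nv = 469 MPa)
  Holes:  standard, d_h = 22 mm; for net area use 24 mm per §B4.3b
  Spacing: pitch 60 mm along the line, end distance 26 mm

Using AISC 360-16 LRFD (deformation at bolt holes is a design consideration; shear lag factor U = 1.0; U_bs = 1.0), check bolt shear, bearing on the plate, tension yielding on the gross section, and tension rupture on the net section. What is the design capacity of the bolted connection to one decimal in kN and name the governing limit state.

Bolt shear: A_b = π(20)²/4 = 314.16 mm². φR_n = 0.75 × 469 × 314.16 × 4 × 1 = 442.0 kN.
Bearing (10 mm plate, F_u = 400 MPa): end bolts L_c = 26 − 22/2 = 15, R_n = min(1.2×15×10×400, 2.4×20×10×400) = 72 kN/bolt; interior L_c = 60 − 22 = 38, R_n = 182.4 kN/bolt. φR_n = 0.75 × (1×72 + 3×182.4) = 464.4 kN.
Tension yield (gross): A_g = 152×10 = 1520 mm². φR_n = 0.90 × 250 × 1520 = 342.0 kN.
Tension rupture (net): A_n = (152 − 1×24)×10 = 1280 mm² (U = 1.0, A_e = A_n). φR_n = 0.75 × 400 × 1280 = 384.0 kN.
Governing: min(442.0, 464.4, 342.0, 384.0) = 342.0 kN → gross-section yield.

342.0 kN (gross-section yield governs)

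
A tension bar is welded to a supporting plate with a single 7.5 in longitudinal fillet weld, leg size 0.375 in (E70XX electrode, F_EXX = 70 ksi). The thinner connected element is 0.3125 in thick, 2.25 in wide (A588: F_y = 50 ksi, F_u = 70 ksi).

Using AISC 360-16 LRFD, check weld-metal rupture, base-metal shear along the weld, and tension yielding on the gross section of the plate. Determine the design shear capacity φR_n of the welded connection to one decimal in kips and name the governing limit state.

31.6 kips (gross-section yield governs)

Weld metal: throat = 0.707×0.375 = 0.26513 in, L = 7.5 in. φR_n = 0.75 × 0.6 × 70 × 0.26513 × 7.5 = 62.6 kips.
Base metal shear (0.3125 in plate): yield φR_n = 1.0×0.6×50×0.3125×7.5 = 70.3 kips; rupture φR_n = 0.75×0.6×70×0.3125×7.5 = 73.8 kips; take 70.3 kips (yield).
Tension yield (gross): A_g = 2.25×0.3125 = 0.70313 in². φR_n = 0.90 × 50 × 0.70313 = 31.6 kips.
Governing: min(62.6, 70.3, 31.6) = 31.6 kips → gross-section yield.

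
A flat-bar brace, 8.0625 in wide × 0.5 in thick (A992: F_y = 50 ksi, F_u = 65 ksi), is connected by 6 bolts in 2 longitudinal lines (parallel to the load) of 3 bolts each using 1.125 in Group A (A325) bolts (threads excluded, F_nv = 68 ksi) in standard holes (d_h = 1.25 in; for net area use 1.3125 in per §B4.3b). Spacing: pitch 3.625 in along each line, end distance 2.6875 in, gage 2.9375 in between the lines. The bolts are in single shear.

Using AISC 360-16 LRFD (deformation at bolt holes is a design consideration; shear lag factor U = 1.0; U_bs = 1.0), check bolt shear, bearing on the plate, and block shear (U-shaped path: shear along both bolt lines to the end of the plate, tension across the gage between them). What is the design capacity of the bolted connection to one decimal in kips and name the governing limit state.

Bolt shear: A_b = π(1.125)²/4 = 0.99402 in². φR_n = 0.75 × 68 × 0.99402 × 6 × 1 = 304.2 kips.
Bearing (0.5 in plate, F_u = 65 ksi): end bolts L_c = 2.6875 − 1.25/2 = 2.0625, R_n = min(1.2×2.0625×0.5×65, 2.4×1.125×0.5×65) = 80.438 kips/bolt; interior L_c = 3.625 − 1.25 = 2.375, R_n = 87.75 kips/bolt. φR_n = 0.75 × (2×80.438 + 4×87.75) = 383.9 kips.
Block shear: shear path 2×[2.6875+2×3.625] = 2×9.9375 in, A_gv = 9.9375, A_nv = 2×(9.9375 − 2.5×1.3125)×0.5 = 6.6563 in²; tension across gage: (2.9375 − 1×1.3125)×0.5 = 0.8125 in². R_n = min(0.6×65×6.6563, 0.6×50×9.9375) + 1.0×65×0.8125 = min(259.6, 298.13) + 52.813 = 312.41 kips. φR_n = 0.75 × 312.41 = 234.3 kips.
Governing: min(304.2, 383.9, 234.3) = 234.3 kips → block shear.

234.3 kips (block shear governs)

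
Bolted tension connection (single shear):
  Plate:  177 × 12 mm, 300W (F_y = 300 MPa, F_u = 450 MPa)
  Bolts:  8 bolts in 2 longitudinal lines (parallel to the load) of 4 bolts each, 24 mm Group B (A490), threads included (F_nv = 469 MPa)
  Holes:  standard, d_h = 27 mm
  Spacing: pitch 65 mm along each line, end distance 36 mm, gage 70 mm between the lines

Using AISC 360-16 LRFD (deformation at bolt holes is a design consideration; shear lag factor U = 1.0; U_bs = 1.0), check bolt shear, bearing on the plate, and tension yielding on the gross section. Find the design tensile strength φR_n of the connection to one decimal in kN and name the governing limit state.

Bolt shear: A_b = π(24)²/4 = 452.39 mm². φR_n = 0.75 × 469 × 452.39 × 8 × 1 = 1273.0 kN.
Bearing (12 mm plate, F_u = 450 MPa): end bolts L_c = 36 − 27/2 = 22.5, R_n = min(1.2×22.5×12×450, 2.4×24×12×450) = 145.8 kN/bolt; interior L_c = 65 − 27 = 38, R_n = 246.24 kN/bolt. φR_n = 0.75 × (2×145.8 + 6×246.24) = 1326.8 kN.
Tension yield (gross): A_g = 177×12 = 2124 mm². φR_n = 0.90 × 300 × 2124 = 573.5 kN.
Governing: min(1273.0, 1326.8, 573.5) = 573.5 kN → gross-section yield.

573.5 kN (gross-section yield governs)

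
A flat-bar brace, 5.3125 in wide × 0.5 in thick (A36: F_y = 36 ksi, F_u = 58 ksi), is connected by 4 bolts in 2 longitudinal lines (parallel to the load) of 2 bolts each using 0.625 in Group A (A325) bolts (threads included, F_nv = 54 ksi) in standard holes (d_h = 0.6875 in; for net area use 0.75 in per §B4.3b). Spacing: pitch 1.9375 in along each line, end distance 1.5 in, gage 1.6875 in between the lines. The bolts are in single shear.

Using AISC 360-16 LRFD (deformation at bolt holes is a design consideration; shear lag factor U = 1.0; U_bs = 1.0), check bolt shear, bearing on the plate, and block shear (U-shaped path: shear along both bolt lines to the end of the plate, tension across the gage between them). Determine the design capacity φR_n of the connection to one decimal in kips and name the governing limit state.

Bolt shear: A_b = π(0.625)²/4 = 0.3068 in². φR_n = 0.75 × 54 × 0.3068 × 4 × 1 = 49.7 kips.
Bearing (0.5 in plate, F_u = 58 ksi): end bolts L_c = 1.5 − 0.6875/2 = 1.15625, R_n = min(1.2×1.15625×0.5×58, 2.4×0.625×0.5×58) = 40.238 kips/bolt; interior L_c = 1.9375 − 0.6875 = 1.25, R_n = 43.5 kips/bolt. φR_n = 0.75 × (2×40.238 + 2×43.5) = 125.6 kips.
Block shear: shear path 2×[1.5+1×1.9375] = 2×3.4375 in, A_gv = 3.4375, A_nv = 2×(3.4375 − 1.5×0.75)×0.5 = 2.3125 in²; tension across gage: (1.6875 − 1×0.75)×0.5 = 0.46875 in². R_n = min(0.6×58×2.3125, 0.6×36×3.4375) + 1.0×58×0.46875 = min(80.475, 74.25) + 27.188 = 101.44 kips. φR_n = 0.75 × 101.44 = 76.1 kips.
Governing: min(49.7, 125.6, 76.1) = 49.7 kips → bolt shear.

49.7 kips (bolt shear governs)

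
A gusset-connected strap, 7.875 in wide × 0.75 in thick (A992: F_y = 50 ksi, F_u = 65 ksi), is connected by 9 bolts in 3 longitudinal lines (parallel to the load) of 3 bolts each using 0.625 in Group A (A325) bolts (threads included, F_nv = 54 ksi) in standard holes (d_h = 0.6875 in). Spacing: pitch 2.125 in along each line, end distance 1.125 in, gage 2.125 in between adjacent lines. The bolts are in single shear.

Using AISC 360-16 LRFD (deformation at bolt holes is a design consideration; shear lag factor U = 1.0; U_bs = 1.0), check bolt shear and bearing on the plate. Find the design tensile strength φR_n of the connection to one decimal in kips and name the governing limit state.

111.8 kips (bolt shear governs)

Bolt shear: A_b = π(0.625)²/4 = 0.3068 in². φR_n = 0.75 × 54 × 0.3068 × 9 × 1 = 111.8 kips.
Bearing (0.75 in plate, F_u = 65 ksi): end bolts L_c = 1.125 − 0.6875/2 = 0.78125, R_n = min(1.2×0.78125×0.75×65, 2.4×0.625×0.75×65) = 45.703 kips/bolt; interior L_c = 2.125 − 0.6875 = 1.4375, R_n = 73.125 kips/bolt. φR_n = 0.75 × (3×45.703 + 6×73.125) = 431.9 kips.
Governing: min(111.8, 431.9) = 111.8 kips → bolt shear.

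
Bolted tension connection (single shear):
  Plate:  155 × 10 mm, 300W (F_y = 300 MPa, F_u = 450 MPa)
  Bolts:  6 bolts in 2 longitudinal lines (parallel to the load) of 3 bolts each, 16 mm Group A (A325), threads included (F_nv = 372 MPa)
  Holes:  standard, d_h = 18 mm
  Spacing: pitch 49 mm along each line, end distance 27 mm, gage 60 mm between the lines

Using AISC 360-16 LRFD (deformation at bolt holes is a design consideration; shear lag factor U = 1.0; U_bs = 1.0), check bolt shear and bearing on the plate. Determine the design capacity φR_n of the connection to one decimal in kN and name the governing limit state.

Bolt shear: A_b = π(16)²/4 = 201.06 mm². φR_n = 0.75 × 372 × 201.06 × 6 × 1 = 336.6 kN.
Bearing (10 mm plate, F_u = 450 MPa): end bolts L_c = 27 − 18/2 = 18, R_n = min(1.2×18×10×450, 2.4×16×10×450) = 97.2 kN/bolt; interior L_c = 49 − 18 = 31, R_n = 167.4 kN/bolt. φR_n = 0.75 × (2×97.2 + 4×167.4) = 648.0 kN.
Governing: min(336.6, 648.0) = 336.6 kN → bolt shear.

336.6 kN (bolt shear governs)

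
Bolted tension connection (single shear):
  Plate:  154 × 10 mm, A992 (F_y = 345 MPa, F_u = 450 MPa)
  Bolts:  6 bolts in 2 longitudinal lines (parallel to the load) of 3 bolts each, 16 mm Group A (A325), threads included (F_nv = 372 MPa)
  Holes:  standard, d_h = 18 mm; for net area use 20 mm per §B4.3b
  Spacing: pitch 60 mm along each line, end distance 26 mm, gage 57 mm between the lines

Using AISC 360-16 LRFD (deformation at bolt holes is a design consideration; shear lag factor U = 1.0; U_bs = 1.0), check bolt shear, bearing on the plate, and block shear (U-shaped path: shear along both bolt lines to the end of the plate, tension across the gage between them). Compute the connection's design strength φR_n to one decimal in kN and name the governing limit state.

Bolt shear: A_b = π(16)²/4 = 201.06 mm². φR_n = 0.75 × 372 × 201.06 × 6 × 1 = 336.6 kN.
Bearing (10 mm plate, F_u = 450 MPa): end bolts L_c = 26 − 18/2 = 17, R_n = min(1.2×17×10×450, 2.4×16×10×450) = 91.8 kN/bolt; interior L_c = 60 − 18 = 42, R_n = 172.8 kN/bolt. φR_n = 0.75 × (2×91.8 + 4×172.8) = 656.1 kN.
Block shear: shear path 2×[26+2×60] = 2×146 mm, A_gv = 2920, A_nv = 2×(146 − 2.5×20)×10 = 1920 mm²; tension across gage: (57 − 1×20)×10 = 370 mm². R_n = min(0.6×450×1920, 0.6×345×2920) + 1.0×450×370 = min(518.4, 604.44) + 166.5 = 684.9 kN. φR_n = 0.75 × 684.9 = 513.7 kN.
Governing: min(336.6, 656.1, 513.7) = 336.6 kN → bolt shear.

336.6 kN (bolt shear governs)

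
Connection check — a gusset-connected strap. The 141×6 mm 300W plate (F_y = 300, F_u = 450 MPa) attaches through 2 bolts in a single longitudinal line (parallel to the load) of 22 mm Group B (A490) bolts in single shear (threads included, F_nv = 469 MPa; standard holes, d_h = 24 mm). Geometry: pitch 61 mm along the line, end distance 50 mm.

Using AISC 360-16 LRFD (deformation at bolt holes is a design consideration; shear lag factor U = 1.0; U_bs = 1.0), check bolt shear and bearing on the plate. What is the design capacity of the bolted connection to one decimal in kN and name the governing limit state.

182.3 kN (bearing governs)

Bolt shear: A_b = π(22)²/4 = 380.13 mm². φR_n = 0.75 × 469 × 380.13 × 2 × 1 = 267.4 kN.
Bearing (6 mm plate, F_u = 450 MPa): end bolts L_c = 50 − 24/2 = 38, R_n = min(1.2×38×6×450, 2.4×22×6×450) = 123.12 kN/bolt; interior L_c = 61 − 24 = 37, R_n = 119.88 kN/bolt. φR_n = 0.75 × (1×123.12 + 1×119.88) = 182.3 kN.
Governing: min(267.4, 182.3) = 182.3 kN → bearing.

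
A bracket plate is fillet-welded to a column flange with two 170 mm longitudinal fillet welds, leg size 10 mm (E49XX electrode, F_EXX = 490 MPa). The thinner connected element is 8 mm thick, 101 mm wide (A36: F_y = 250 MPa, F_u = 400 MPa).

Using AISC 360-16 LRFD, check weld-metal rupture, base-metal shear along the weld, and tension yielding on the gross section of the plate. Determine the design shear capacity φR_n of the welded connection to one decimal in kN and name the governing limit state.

181.8 kN (gross-section yield governs)

Weld metal: throat = 0.707×10 = 7.07 mm, L = 2×170 = 340 mm. φR_n = 0.75 × 0.6 × 490 × 7.07 × 340 = 530.0 kN.
Base metal shear (8 mm plate): yield φR_n = 1.0×0.6×250×8×340 = 408.0 kN; rupture φR_n = 0.75×0.6×400×8×340 = 489.6 kN; take 408.0 kN (yield).
Tension yield (gross): A_g = 101×8 = 808 mm². φR_n = 0.90 × 250 × 808 = 181.8 kN.
Governing: min(530.0, 408.0, 181.8) = 181.8 kN → gross-section yield.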